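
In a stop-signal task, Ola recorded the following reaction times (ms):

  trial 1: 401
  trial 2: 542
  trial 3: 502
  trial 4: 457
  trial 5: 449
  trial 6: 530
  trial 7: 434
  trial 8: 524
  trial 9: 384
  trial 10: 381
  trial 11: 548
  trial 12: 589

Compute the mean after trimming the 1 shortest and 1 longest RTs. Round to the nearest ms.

477 ms

Sorted: 381, 384, 401, 434, 449, 457, 502, 524, 530, 542, 548, 589
Drop lowest 1 (381) and highest 1 (589)
Remaining (n=10): Σ = 4771, mean = 4771/10 = 477.100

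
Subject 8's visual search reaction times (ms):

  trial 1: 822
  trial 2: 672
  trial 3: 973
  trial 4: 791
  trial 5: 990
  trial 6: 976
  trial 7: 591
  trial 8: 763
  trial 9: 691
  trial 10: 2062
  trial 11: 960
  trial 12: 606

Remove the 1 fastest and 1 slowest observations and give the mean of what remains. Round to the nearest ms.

824 ms

Sorted: 591, 606, 672, 691, 763, 791, 822, 960, 973, 976, 990, 2062
Drop lowest 1 (591) and highest 1 (2062)
Remaining (n=10): Σ = 8244, mean = 8244/10 = 824.400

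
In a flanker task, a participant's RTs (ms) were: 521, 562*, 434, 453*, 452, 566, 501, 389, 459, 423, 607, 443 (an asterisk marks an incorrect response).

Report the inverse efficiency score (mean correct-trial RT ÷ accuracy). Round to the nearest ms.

575 ms

Correct trials (n=10): 521, 434, 452, 566, 501, 389, 459, 423, 607, 443
Mean correct RT = 4795/10 = 479.5000 ms
Proportion correct = 10/12
IES = 479.5000 / (10/12) = 575.400 ms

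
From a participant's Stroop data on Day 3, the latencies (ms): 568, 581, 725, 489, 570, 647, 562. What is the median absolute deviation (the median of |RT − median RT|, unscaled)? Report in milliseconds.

Sorted: 489, 562, 568, 570, 581, 647, 725 → median = 570
|x − 570|: 2, 11, 155, 81, 0, 77, 8
Sorted deviations: 0, 2, 8, 11, 77, 81, 155 → MAD = 11

11 ms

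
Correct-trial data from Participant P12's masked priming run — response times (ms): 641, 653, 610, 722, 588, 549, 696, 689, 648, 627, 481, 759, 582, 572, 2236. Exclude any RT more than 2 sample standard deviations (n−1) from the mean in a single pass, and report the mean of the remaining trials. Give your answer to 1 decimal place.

629.8 ms

n = 15, ΣRT = 11053, M = 736.867
Σ(x−M)² = 2478447.73; s = √(2478447.73/14) = 420.752
Cutoffs: 736.867 ± 2·420.752 → [-104.6, 1578.4]
Outside: 2236 → excluded.
Retained (n=14): Σ = 8817, mean = 8817/14 = 629.786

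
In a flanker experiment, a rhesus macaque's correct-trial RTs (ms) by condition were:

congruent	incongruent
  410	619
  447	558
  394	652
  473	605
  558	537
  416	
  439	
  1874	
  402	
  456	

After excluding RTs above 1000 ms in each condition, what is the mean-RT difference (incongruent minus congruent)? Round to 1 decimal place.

congruent: exclude 1874
M(congruent) = 3995/9 = 443.889
M(incongruent) = 2971/5 = 594.200
Difference = 594.200 − 443.889 = 150.311 ms

150.3 ms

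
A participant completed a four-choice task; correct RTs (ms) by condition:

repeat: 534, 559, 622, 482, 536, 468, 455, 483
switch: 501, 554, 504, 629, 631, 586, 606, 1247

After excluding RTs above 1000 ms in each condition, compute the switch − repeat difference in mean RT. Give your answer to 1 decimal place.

55.6 ms

switch: exclude 1247
M(repeat) = 4139/8 = 517.375
M(switch) = 4011/7 = 573.000
Difference = 573.000 − 517.375 = 55.625 ms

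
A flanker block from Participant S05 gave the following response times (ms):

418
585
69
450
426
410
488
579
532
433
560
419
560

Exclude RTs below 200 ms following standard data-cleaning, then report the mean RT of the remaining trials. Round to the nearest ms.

488 ms

Excluded: 69
Retained (n=12): Σ = 5860
Mean = 5860/12 = 488.3333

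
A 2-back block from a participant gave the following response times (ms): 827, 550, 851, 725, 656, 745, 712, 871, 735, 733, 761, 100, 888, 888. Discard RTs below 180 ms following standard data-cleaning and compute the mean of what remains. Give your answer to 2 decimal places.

Excluded: 100
Retained (n=13): Σ = 9942
Mean = 9942/13 = 764.7692

764.77 ms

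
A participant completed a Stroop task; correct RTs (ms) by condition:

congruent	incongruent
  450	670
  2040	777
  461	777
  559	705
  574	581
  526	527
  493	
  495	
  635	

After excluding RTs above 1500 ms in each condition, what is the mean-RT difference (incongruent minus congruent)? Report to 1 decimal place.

148.7 ms

congruent: exclude 2040
M(congruent) = 4193/8 = 524.125
M(incongruent) = 4037/6 = 672.833
Difference = 672.833 − 524.125 = 148.708 ms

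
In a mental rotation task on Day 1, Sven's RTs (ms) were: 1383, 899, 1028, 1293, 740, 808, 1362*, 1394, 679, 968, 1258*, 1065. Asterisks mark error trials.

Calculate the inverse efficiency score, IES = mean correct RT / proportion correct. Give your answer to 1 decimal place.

1230.8 ms

Correct trials (n=10): 1383, 899, 1028, 1293, 740, 808, 1394, 679, 968, 1065
Mean correct RT = 10257/10 = 1025.7000 ms
Proportion correct = 10/12
IES = 1025.7000 / (10/12) = 1230.840 ms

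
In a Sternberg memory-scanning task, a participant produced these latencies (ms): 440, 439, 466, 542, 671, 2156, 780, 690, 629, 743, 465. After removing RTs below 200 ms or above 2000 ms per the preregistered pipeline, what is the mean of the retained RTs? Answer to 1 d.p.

586.5 ms

Excluded: 2156
Retained (n=10): Σ = 5865
Mean = 5865/10 = 586.5000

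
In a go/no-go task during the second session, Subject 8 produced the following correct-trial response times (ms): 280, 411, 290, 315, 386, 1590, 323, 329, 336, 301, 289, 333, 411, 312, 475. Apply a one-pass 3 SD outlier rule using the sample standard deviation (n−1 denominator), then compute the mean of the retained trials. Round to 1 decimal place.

n = 15, ΣRT = 6381, M = 425.400
Σ(x−M)² = 1495631.60; s = √(1495631.60/14) = 326.850
Cutoffs: 425.400 ± 3·326.850 → [-555.1, 1405.9]
Outside: 1590 → excluded.
Retained (n=14): Σ = 4791, mean = 4791/14 = 342.214

342.2 ms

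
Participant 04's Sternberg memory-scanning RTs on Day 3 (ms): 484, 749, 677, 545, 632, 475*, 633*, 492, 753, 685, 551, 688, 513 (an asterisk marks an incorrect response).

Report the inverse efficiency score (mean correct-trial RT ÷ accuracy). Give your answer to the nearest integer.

727 ms

Correct trials (n=11): 484, 749, 677, 545, 632, 492, 753, 685, 551, 688, 513
Mean correct RT = 6769/11 = 615.3636 ms
Proportion correct = 11/13
IES = 615.3636 / (11/13) = 727.248 ms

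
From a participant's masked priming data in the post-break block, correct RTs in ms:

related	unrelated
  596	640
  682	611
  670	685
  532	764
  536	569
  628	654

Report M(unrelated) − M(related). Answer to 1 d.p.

46.5 ms

M(related) = 3644/6 = 607.333
M(unrelated) = 3923/6 = 653.833
Difference = 653.833 − 607.333 = 46.500 ms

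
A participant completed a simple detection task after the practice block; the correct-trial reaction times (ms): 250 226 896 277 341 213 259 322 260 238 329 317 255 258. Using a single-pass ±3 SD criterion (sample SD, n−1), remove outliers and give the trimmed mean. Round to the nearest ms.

273 ms

n = 14, ΣRT = 4441, M = 317.214
Σ(x−M)² = 381350.36; s = √(381350.36/13) = 171.274
Cutoffs: 317.214 ± 3·171.274 → [-196.6, 831.0]
Outside: 896 → excluded.
Retained (n=13): Σ = 3545, mean = 3545/13 = 272.692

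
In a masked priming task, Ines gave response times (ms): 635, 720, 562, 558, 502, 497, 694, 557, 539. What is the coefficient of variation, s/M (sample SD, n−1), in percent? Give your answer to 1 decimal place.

13.7%

n = 9, Σ = 5264, M = 584.8889
Σ(x−M)² = 51396.889; s = √(51396.889/8) = 80.1537
CV = 80.1537 / 584.8889 = 0.13704 = 13.704%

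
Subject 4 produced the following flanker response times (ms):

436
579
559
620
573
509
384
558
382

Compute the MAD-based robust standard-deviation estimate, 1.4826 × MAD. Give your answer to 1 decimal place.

72.6 ms

Sorted: 382, 384, 436, 509, 558, 559, 573, 579, 620 → median = 558
|x − 558| sorted: 0, 1, 15, 21, 49, 62, 122, 174, 176 → MAD = 49
Robust SD ≈ 1.4826 × 49 = 72.647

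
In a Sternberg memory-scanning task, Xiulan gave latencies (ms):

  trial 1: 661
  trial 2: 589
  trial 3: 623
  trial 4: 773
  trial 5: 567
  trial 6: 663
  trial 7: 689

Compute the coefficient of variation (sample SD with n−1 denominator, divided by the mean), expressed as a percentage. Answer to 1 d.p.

10.5%

n = 7, Σ = 4565, M = 652.1429
Σ(x−M)² = 28246.857; s = √(28246.857/6) = 68.6135
CV = 68.6135 / 652.1429 = 0.10521 = 10.521%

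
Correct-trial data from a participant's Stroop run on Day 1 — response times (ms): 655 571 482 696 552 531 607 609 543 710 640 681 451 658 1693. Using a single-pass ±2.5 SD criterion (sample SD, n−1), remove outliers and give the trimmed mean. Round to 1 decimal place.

n = 15, ΣRT = 10079, M = 671.933
Σ(x−M)² = 1200308.93; s = √(1200308.93/14) = 292.808
Cutoffs: 671.933 ± 2.5·292.808 → [-60.1, 1404.0]
Outside: 1693 → excluded.
Retained (n=14): Σ = 8386, mean = 8386/14 = 599.000

599.0 ms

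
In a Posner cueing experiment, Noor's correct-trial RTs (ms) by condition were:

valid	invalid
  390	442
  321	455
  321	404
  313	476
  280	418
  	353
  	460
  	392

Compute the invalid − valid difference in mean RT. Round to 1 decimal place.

100.0 ms

M(valid) = 1625/5 = 325.000
M(invalid) = 3400/8 = 425.000
Difference = 425.000 − 325.000 = 100.000 ms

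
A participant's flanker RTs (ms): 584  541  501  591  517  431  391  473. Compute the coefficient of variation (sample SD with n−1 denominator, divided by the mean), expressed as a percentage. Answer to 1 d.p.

n = 8, Σ = 4029, M = 503.6250
Σ(x−M)² = 34573.875; s = √(34573.875/7) = 70.2789
CV = 70.2789 / 503.6250 = 0.13955 = 13.955%

14.0%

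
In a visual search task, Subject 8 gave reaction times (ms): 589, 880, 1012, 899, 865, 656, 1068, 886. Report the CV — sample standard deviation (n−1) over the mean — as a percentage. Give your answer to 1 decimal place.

n = 8, Σ = 6855, M = 856.8750
Σ(x−M)² = 183968.875; s = √(183968.875/7) = 162.1150
CV = 162.1150 / 856.8750 = 0.18919 = 18.919%

18.9%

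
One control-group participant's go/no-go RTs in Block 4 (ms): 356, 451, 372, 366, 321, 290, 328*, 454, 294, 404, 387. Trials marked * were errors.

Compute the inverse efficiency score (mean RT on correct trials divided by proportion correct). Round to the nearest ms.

406 ms

Correct trials (n=10): 356, 451, 372, 366, 321, 290, 454, 294, 404, 387
Mean correct RT = 3695/10 = 369.5000 ms
Proportion correct = 10/11
IES = 369.5000 / (10/11) = 406.450 ms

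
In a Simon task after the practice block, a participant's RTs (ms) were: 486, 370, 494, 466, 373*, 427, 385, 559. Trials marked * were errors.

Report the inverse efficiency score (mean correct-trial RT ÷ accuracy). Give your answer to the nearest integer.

Correct trials (n=7): 486, 370, 494, 466, 427, 385, 559
Mean correct RT = 3187/7 = 455.2857 ms
Proportion correct = 7/8
IES = 455.2857 / (7/8) = 520.327 ms

520 ms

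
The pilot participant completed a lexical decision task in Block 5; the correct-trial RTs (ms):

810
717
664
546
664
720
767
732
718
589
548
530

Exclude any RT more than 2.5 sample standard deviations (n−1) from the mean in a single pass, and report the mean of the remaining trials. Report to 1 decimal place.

667.1 ms

n = 12, ΣRT = 8005, M = 667.083
Σ(x−M)² = 96256.92; s = √(96256.92/11) = 93.545
Cutoffs: 667.083 ± 2.5·93.545 → [433.2, 900.9]
No RTs fall outside the cutoffs; all 12 retained. Mean = 8005/12 = 667.083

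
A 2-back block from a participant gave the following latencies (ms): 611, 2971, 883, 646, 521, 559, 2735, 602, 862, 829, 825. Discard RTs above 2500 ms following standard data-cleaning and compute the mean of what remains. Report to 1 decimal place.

704.2 ms

Excluded: 2735, 2971
Retained (n=9): Σ = 6338
Mean = 6338/9 = 704.2222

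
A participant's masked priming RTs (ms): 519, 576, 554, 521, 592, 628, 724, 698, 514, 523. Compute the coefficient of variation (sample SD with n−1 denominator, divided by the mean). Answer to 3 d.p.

n = 10, Σ = 5849, M = 584.9000
Σ(x−M)² = 52366.900; s = √(52366.900/9) = 76.2794
CV = 76.2794 / 584.9000 = 0.13041

0.130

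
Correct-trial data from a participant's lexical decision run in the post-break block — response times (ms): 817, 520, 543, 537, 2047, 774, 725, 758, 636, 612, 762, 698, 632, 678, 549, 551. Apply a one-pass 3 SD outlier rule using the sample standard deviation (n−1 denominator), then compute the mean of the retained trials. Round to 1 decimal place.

652.8 ms

n = 16, ΣRT = 11839, M = 739.938
Σ(x−M)² = 1961458.94; s = √(1961458.94/15) = 361.613
Cutoffs: 739.938 ± 3·361.613 → [-344.9, 1824.8]
Outside: 2047 → excluded.
Retained (n=15): Σ = 9792, mean = 9792/15 = 652.800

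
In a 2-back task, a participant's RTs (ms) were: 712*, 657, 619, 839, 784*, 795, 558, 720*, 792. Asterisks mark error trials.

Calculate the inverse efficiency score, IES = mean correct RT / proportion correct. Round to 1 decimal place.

1065.0 ms

Correct trials (n=6): 657, 619, 839, 795, 558, 792
Mean correct RT = 4260/6 = 710.0000 ms
Proportion correct = 6/9
IES = 710.0000 / (6/9) = 1065.000 ms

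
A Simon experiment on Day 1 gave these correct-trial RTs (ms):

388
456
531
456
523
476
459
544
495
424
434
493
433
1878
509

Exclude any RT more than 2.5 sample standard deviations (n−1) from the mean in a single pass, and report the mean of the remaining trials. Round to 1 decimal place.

n = 15, ΣRT = 8499, M = 566.600
Σ(x−M)² = 1869225.60; s = √(1869225.60/14) = 365.399
Cutoffs: 566.600 ± 2.5·365.399 → [-346.9, 1480.1]
Outside: 1878 → excluded.
Retained (n=14): Σ = 6621, mean = 6621/14 = 472.929

472.9 ms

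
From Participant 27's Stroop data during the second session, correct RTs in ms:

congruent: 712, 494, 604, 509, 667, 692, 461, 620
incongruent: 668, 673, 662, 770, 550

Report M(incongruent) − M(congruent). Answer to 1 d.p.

M(congruent) = 4759/8 = 594.875
M(incongruent) = 3323/5 = 664.600
Difference = 664.600 − 594.875 = 69.725 ms

69.7 ms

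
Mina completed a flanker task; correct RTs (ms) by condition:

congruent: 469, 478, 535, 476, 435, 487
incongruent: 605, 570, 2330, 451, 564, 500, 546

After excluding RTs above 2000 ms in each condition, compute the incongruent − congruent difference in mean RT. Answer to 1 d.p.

incongruent: exclude 2330
M(congruent) = 2880/6 = 480.000
M(incongruent) = 3236/6 = 539.333
Difference = 539.333 − 480.000 = 59.333 ms

59.3 ms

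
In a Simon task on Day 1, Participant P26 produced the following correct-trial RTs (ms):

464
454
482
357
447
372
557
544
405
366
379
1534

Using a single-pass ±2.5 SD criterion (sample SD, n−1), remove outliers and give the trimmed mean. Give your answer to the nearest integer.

439 ms

n = 12, ΣRT = 6361, M = 530.083
Σ(x−M)² = 1148480.92; s = √(1148480.92/11) = 323.121
Cutoffs: 530.083 ± 2.5·323.121 → [-277.7, 1337.9]
Outside: 1534 → excluded.
Retained (n=11): Σ = 4827, mean = 4827/11 = 438.818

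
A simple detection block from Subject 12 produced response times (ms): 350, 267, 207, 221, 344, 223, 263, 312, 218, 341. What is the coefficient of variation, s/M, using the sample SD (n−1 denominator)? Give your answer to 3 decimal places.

n = 10, Σ = 2746, M = 274.6000
Σ(x−M)² = 29810.400; s = √(29810.400/9) = 57.5523
CV = 57.5523 / 274.6000 = 0.20959

0.210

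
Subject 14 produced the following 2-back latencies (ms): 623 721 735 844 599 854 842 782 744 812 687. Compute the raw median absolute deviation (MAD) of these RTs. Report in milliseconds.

68 ms

Sorted: 599, 623, 687, 721, 735, 744, 782, 812, 842, 844, 854 → median = 744
|x − 744|: 121, 23, 9, 100, 145, 110, 98, 38, 0, 68, 57
Sorted deviations: 0, 9, 23, 38, 57, 68, 98, 100, 110, 121, 145 → MAD = 68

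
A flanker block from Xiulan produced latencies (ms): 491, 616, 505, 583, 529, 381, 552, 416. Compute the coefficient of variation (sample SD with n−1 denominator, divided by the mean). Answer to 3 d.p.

0.157

n = 8, Σ = 4073, M = 509.1250
Σ(x−M)² = 44546.875; s = √(44546.875/7) = 79.7737
CV = 79.7737 / 509.1250 = 0.15669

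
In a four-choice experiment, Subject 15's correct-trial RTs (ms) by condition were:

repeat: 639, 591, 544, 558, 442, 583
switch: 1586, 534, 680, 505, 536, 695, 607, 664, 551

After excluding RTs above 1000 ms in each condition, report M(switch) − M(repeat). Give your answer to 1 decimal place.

switch: exclude 1586
M(repeat) = 3357/6 = 559.500
M(switch) = 4772/8 = 596.500
Difference = 596.500 − 559.500 = 37.000 ms

37.0 ms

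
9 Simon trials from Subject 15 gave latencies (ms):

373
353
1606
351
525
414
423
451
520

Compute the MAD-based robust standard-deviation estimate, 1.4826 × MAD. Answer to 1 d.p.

103.8 ms

Sorted: 351, 353, 373, 414, 423, 451, 520, 525, 1606 → median = 423
|x − 423| sorted: 0, 9, 28, 50, 70, 72, 97, 102, 1183 → MAD = 70
Robust SD ≈ 1.4826 × 70 = 103.782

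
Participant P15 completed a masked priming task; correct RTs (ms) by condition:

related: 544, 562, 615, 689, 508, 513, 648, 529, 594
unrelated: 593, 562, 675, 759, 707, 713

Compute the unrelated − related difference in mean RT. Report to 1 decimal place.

M(related) = 5202/9 = 578.000
M(unrelated) = 4009/6 = 668.167
Difference = 668.167 − 578.000 = 90.167 ms

90.2 ms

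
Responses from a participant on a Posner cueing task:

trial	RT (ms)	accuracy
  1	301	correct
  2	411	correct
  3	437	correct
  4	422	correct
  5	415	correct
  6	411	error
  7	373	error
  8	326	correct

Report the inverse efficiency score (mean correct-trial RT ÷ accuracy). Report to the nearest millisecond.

514 ms

Correct trials (n=6): 301, 411, 437, 422, 415, 326
Mean correct RT = 2312/6 = 385.3333 ms
Proportion correct = 6/8
IES = 385.3333 / (6/8) = 513.778 ms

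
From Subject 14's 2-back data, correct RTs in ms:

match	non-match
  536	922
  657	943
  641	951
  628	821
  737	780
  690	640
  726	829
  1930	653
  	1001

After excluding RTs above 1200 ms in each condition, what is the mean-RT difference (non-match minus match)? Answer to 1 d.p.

match: exclude 1930
M(match) = 4615/7 = 659.286
M(non-match) = 7540/9 = 837.778
Difference = 837.778 − 659.286 = 178.492 ms

178.5 ms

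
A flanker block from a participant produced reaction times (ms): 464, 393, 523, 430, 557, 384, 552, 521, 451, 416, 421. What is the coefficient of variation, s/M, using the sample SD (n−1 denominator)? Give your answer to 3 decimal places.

n = 11, Σ = 5112, M = 464.7273
Σ(x−M)² = 40036.182; s = √(40036.182/10) = 63.2742
CV = 63.2742 / 464.7273 = 0.13615

0.136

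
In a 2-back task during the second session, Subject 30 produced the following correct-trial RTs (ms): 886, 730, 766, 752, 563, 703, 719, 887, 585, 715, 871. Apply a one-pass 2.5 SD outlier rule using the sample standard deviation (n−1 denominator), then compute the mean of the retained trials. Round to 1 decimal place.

743.4 ms

n = 11, ΣRT = 8177, M = 743.364
Σ(x−M)² = 118670.55; s = √(118670.55/10) = 108.936
Cutoffs: 743.364 ± 2.5·108.936 → [471.0, 1015.7]
No RTs fall outside the cutoffs; all 11 retained. Mean = 8177/11 = 743.364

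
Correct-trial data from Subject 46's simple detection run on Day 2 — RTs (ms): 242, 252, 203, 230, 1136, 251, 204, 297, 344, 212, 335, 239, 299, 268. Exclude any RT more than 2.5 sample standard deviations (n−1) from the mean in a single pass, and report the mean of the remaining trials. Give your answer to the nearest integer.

260 ms

n = 14, ΣRT = 4512, M = 322.286
Σ(x−M)² = 739196.86; s = √(739196.86/13) = 238.456
Cutoffs: 322.286 ± 2.5·238.456 → [-273.9, 918.4]
Outside: 1136 → excluded.
Retained (n=13): Σ = 3376, mean = 3376/13 = 259.692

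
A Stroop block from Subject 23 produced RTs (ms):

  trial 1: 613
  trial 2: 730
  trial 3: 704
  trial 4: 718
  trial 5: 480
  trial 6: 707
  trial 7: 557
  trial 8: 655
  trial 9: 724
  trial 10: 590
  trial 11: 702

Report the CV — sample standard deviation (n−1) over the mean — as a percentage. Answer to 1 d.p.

n = 11, Σ = 7180, M = 652.7273
Σ(x−M)² = 67830.182; s = √(67830.182/10) = 82.3591
CV = 82.3591 / 652.7273 = 0.12618 = 12.618%

12.6%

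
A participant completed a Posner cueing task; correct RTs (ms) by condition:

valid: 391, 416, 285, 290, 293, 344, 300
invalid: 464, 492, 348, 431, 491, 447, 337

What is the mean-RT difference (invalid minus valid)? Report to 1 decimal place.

98.7 ms

M(valid) = 2319/7 = 331.286
M(invalid) = 3010/7 = 430.000
Difference = 430.000 − 331.286 = 98.714 ms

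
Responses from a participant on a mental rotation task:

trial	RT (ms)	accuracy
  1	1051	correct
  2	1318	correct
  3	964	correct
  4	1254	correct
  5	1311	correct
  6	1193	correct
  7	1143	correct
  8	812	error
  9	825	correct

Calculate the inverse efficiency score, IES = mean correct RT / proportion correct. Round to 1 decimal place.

Correct trials (n=8): 1051, 1318, 964, 1254, 1311, 1193, 1143, 825
Mean correct RT = 9059/8 = 1132.3750 ms
Proportion correct = 8/9
IES = 1132.3750 / (8/9) = 1273.922 ms

1273.9 ms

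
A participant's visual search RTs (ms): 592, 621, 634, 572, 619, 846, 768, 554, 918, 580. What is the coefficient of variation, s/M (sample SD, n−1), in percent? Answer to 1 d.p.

19.0%

n = 10, Σ = 6704, M = 670.4000
Σ(x−M)² = 145624.400; s = √(145624.400/9) = 127.2026
CV = 127.2026 / 670.4000 = 0.18974 = 18.974%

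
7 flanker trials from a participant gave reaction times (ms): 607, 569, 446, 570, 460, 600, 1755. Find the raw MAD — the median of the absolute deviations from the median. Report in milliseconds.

37 ms

Sorted: 446, 460, 569, 570, 600, 607, 1755 → median = 570
|x − 570|: 37, 1, 124, 0, 110, 30, 1185
Sorted deviations: 0, 1, 30, 37, 110, 124, 1185 → MAD = 37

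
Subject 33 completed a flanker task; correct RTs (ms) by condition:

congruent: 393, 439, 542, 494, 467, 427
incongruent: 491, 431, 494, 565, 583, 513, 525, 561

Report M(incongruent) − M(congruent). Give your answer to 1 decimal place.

60.0 ms

M(congruent) = 2762/6 = 460.333
M(incongruent) = 4163/8 = 520.375
Difference = 520.375 − 460.333 = 60.042 ms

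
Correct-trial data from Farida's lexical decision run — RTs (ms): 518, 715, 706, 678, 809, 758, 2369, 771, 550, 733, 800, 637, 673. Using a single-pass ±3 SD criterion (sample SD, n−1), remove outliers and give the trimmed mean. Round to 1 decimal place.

n = 13, ΣRT = 10717, M = 824.385
Σ(x−M)² = 2676873.08; s = √(2676873.08/12) = 472.306
Cutoffs: 824.385 ± 3·472.306 → [-592.5, 2241.3]
Outside: 2369 → excluded.
Retained (n=12): Σ = 8348, mean = 8348/12 = 695.667

695.7 ms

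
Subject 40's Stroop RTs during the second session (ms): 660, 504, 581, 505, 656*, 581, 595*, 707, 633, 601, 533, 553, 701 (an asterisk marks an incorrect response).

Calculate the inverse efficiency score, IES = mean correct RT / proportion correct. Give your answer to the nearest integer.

Correct trials (n=11): 660, 504, 581, 505, 581, 707, 633, 601, 533, 553, 701
Mean correct RT = 6559/11 = 596.2727 ms
Proportion correct = 11/13
IES = 596.2727 / (11/13) = 704.686 ms

705 ms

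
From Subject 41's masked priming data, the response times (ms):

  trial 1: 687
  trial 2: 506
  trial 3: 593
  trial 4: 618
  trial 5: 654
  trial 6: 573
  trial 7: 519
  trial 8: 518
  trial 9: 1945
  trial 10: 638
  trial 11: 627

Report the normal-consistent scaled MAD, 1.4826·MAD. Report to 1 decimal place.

66.7 ms

Sorted: 506, 518, 519, 573, 593, 618, 627, 638, 654, 687, 1945 → median = 618
|x − 618| sorted: 0, 9, 20, 25, 36, 45, 69, 99, 100, 112, 1327 → MAD = 45
Robust SD ≈ 1.4826 × 45 = 66.717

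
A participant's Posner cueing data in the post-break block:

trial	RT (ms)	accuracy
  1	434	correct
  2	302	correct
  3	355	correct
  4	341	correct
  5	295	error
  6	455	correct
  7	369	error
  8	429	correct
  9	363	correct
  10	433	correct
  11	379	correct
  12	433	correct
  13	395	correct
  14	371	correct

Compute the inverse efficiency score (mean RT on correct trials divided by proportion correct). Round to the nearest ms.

456 ms

Correct trials (n=12): 434, 302, 355, 341, 455, 429, 363, 433, 379, 433, 395, 371
Mean correct RT = 4690/12 = 390.8333 ms
Proportion correct = 12/14
IES = 390.8333 / (12/14) = 455.972 ms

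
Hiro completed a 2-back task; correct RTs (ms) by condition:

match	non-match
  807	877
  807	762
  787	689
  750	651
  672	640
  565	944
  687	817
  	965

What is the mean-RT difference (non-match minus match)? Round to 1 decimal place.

M(match) = 5075/7 = 725.000
M(non-match) = 6345/8 = 793.125
Difference = 793.125 − 725.000 = 68.125 ms

68.1 ms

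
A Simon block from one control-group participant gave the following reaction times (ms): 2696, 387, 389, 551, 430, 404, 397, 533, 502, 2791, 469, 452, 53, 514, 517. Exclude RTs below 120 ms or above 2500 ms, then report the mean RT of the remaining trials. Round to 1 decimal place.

Excluded: 53, 2696, 2791
Retained (n=12): Σ = 5545
Mean = 5545/12 = 462.0833

462.1 ms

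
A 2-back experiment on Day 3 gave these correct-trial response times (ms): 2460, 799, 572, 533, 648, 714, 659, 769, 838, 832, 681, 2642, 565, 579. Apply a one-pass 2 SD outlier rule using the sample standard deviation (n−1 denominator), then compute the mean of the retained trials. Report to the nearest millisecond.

682 ms

n = 14, ΣRT = 13291, M = 949.357
Σ(x−M)² = 6131569.21; s = √(6131569.21/13) = 686.774
Cutoffs: 949.357 ± 2·686.774 → [-424.2, 2322.9]
Outside: 2460, 2642 → excluded.
Retained (n=12): Σ = 8189, mean = 8189/12 = 682.417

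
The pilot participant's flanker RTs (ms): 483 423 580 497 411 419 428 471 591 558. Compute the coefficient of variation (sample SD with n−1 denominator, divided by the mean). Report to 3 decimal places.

0.142

n = 10, Σ = 4861, M = 486.1000
Σ(x−M)² = 42846.900; s = √(42846.900/9) = 68.9983
CV = 68.9983 / 486.1000 = 0.14194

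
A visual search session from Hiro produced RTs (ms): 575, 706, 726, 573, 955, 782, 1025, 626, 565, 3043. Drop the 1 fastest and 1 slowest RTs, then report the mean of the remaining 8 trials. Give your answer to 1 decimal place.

Sorted: 565, 573, 575, 626, 706, 726, 782, 955, 1025, 3043
Drop lowest 1 (565) and highest 1 (3043)
Remaining (n=8): Σ = 5968, mean = 5968/8 = 746.000

746.0 ms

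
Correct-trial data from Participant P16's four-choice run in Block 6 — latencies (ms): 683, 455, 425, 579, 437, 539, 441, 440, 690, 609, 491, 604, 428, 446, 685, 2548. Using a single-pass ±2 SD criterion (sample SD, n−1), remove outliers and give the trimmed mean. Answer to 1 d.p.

n = 16, ΣRT = 10500, M = 656.250
Σ(x−M)² = 3964833.00; s = √(3964833.00/15) = 514.123
Cutoffs: 656.250 ± 2·514.123 → [-372.0, 1684.5]
Outside: 2548 → excluded.
Retained (n=15): Σ = 7952, mean = 7952/15 = 530.133

530.1 ms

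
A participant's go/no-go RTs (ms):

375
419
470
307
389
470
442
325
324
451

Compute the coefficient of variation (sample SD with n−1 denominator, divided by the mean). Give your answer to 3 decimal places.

n = 10, Σ = 3972, M = 397.2000
Σ(x−M)² = 35243.600; s = √(35243.600/9) = 62.5776
CV = 62.5776 / 397.2000 = 0.15755

0.158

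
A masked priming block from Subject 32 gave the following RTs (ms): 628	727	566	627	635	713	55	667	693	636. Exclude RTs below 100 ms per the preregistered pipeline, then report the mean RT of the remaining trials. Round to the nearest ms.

655 ms

Excluded: 55
Retained (n=9): Σ = 5892
Mean = 5892/9 = 654.6667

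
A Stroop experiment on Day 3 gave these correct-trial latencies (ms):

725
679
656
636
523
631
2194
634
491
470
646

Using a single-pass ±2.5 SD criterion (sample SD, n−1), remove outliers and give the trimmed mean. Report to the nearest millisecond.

609 ms

n = 11, ΣRT = 8285, M = 753.182
Σ(x−M)² = 2347965.64; s = √(2347965.64/10) = 484.558
Cutoffs: 753.182 ± 2.5·484.558 → [-458.2, 1964.6]
Outside: 2194 → excluded.
Retained (n=10): Σ = 6091, mean = 6091/10 = 609.100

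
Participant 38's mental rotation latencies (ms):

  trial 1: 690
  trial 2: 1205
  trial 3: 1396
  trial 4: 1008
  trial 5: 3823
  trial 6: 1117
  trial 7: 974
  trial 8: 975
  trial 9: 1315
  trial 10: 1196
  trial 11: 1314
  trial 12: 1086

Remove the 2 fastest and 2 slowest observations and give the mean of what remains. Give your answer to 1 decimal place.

1152.0 ms

Sorted: 690, 974, 975, 1008, 1086, 1117, 1196, 1205, 1314, 1315, 1396, 3823
Drop lowest 2 (690, 974) and highest 2 (1396, 3823)
Remaining (n=8): Σ = 9216, mean = 9216/8 = 1152.000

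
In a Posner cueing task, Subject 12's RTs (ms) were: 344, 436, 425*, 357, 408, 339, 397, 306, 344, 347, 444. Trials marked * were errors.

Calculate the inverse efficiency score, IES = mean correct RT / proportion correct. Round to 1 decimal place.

Correct trials (n=10): 344, 436, 357, 408, 339, 397, 306, 344, 347, 444
Mean correct RT = 3722/10 = 372.2000 ms
Proportion correct = 10/11
IES = 372.2000 / (10/11) = 409.420 ms

409.4 ms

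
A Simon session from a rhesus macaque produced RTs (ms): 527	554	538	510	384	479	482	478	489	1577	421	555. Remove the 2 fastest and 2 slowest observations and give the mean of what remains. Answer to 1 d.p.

Sorted: 384, 421, 478, 479, 482, 489, 510, 527, 538, 554, 555, 1577
Drop lowest 2 (384, 421) and highest 2 (555, 1577)
Remaining (n=8): Σ = 4057, mean = 4057/8 = 507.125

507.1 ms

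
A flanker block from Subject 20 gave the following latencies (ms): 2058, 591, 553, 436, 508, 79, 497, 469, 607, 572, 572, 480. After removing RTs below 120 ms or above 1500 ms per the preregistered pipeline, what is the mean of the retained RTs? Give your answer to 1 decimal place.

528.5 ms

Excluded: 79, 2058
Retained (n=10): Σ = 5285
Mean = 5285/10 = 528.5000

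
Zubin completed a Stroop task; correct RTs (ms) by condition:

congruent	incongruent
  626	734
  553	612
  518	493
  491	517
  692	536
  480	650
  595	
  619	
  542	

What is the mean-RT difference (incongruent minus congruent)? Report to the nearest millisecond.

M(congruent) = 5116/9 = 568.444
M(incongruent) = 3542/6 = 590.333
Difference = 590.333 − 568.444 = 21.889 ms

22 ms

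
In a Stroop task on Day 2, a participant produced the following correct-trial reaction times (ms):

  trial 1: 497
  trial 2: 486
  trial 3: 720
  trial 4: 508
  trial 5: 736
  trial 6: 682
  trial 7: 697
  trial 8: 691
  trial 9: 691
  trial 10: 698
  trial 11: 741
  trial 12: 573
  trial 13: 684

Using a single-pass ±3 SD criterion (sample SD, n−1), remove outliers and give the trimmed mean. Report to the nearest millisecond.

n = 13, ΣRT = 8404, M = 646.462
Σ(x−M)² = 106867.23; s = √(106867.23/12) = 94.370
Cutoffs: 646.462 ± 3·94.370 → [363.4, 929.6]
No RTs fall outside the cutoffs; all 13 retained. Mean = 8404/13 = 646.462

646 ms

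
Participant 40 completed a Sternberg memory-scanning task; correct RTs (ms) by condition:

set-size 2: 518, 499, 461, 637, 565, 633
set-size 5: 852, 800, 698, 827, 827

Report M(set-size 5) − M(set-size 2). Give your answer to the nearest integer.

M(set-size 2) = 3313/6 = 552.167
M(set-size 5) = 4004/5 = 800.800
Difference = 800.800 − 552.167 = 248.633 ms

249 ms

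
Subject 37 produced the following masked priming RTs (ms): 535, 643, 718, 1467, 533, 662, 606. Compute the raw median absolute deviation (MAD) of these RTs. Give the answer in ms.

Sorted: 533, 535, 606, 643, 662, 718, 1467 → median = 643
|x − 643|: 108, 0, 75, 824, 110, 19, 37
Sorted deviations: 0, 19, 37, 75, 108, 110, 824 → MAD = 75

75 ms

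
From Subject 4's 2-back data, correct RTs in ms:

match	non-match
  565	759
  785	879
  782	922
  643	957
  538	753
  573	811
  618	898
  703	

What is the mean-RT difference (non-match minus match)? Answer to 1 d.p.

M(match) = 5207/8 = 650.875
M(non-match) = 5979/7 = 854.143
Difference = 854.143 − 650.875 = 203.268 ms

203.3 ms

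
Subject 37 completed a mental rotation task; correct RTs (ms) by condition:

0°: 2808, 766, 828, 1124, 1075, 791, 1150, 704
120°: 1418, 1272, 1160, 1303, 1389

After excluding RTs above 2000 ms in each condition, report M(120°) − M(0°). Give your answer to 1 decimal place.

388.7 ms

0°: exclude 2808
M(0°) = 6438/7 = 919.714
M(120°) = 6542/5 = 1308.400
Difference = 1308.400 − 919.714 = 388.686 ms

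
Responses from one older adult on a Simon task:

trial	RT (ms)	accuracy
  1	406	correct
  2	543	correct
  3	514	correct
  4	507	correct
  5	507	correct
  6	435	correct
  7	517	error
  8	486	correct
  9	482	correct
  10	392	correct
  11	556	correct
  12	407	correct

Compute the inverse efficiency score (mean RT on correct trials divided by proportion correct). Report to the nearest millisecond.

Correct trials (n=11): 406, 543, 514, 507, 507, 435, 486, 482, 392, 556, 407
Mean correct RT = 5235/11 = 475.9091 ms
Proportion correct = 11/12
IES = 475.9091 / (11/12) = 519.174 ms

519 ms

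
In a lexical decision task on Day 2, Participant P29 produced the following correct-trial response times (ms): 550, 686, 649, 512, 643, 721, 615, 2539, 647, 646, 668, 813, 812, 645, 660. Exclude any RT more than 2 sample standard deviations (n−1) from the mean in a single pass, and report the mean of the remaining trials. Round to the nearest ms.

662 ms

n = 15, ΣRT = 11806, M = 787.067
Σ(x−M)² = 3376454.93; s = √(3376454.93/14) = 491.096
Cutoffs: 787.067 ± 2·491.096 → [-195.1, 1769.3]
Outside: 2539 → excluded.
Retained (n=14): Σ = 9267, mean = 9267/14 = 661.929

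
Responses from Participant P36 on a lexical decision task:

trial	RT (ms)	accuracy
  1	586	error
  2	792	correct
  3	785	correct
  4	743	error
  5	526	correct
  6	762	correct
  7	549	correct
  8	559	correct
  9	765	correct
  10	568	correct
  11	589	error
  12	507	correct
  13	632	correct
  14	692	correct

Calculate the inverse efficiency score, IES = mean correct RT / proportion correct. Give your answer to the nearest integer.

826 ms

Correct trials (n=11): 792, 785, 526, 762, 549, 559, 765, 568, 507, 632, 692
Mean correct RT = 7137/11 = 648.8182 ms
Proportion correct = 11/14
IES = 648.8182 / (11/14) = 825.769 ms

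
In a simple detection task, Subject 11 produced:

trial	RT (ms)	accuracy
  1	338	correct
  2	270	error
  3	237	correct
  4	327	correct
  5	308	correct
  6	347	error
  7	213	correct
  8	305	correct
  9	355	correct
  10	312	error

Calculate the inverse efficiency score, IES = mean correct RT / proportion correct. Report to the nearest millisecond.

425 ms

Correct trials (n=7): 338, 237, 327, 308, 213, 305, 355
Mean correct RT = 2083/7 = 297.5714 ms
Proportion correct = 7/10
IES = 297.5714 / (7/10) = 425.102 ms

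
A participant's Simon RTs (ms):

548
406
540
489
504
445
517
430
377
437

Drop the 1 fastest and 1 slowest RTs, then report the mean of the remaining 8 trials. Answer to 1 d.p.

471.0 ms

Sorted: 377, 406, 430, 437, 445, 489, 504, 517, 540, 548
Drop lowest 1 (377) and highest 1 (548)
Remaining (n=8): Σ = 3768, mean = 3768/8 = 471.000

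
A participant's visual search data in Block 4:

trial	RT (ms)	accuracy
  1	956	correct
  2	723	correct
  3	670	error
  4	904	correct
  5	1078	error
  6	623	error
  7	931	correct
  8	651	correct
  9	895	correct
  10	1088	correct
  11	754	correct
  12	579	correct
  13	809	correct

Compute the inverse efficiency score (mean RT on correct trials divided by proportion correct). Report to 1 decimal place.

Correct trials (n=10): 956, 723, 904, 931, 651, 895, 1088, 754, 579, 809
Mean correct RT = 8290/10 = 829.0000 ms
Proportion correct = 10/13
IES = 829.0000 / (10/13) = 1077.700 ms

1077.7 ms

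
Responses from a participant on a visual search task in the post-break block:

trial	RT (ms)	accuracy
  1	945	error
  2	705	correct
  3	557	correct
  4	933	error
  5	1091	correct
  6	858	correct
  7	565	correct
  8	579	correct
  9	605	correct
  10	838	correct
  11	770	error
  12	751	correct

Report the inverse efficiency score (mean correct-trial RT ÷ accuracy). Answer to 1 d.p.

970.2 ms

Correct trials (n=9): 705, 557, 1091, 858, 565, 579, 605, 838, 751
Mean correct RT = 6549/9 = 727.6667 ms
Proportion correct = 9/12
IES = 727.6667 / (9/12) = 970.222 ms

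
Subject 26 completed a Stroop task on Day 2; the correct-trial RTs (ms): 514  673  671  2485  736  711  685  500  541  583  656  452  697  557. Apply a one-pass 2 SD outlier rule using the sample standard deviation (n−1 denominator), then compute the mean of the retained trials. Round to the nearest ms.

n = 14, ΣRT = 10461, M = 747.214
Σ(x−M)² = 3355692.36; s = √(3355692.36/13) = 508.065
Cutoffs: 747.214 ± 2·508.065 → [-268.9, 1763.3]
Outside: 2485 → excluded.
Retained (n=13): Σ = 7976, mean = 7976/13 = 613.538

614 ms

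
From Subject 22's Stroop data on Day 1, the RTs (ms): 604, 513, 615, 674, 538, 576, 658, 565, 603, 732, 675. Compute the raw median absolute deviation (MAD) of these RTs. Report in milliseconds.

54 ms

Sorted: 513, 538, 565, 576, 603, 604, 615, 658, 674, 675, 732 → median = 604
|x − 604|: 0, 91, 11, 70, 66, 28, 54, 39, 1, 128, 71
Sorted deviations: 0, 1, 11, 28, 39, 54, 66, 70, 71, 91, 128 → MAD = 54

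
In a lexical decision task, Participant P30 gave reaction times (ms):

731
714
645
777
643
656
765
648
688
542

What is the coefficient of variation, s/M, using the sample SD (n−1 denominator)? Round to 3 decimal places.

0.102

n = 10, Σ = 6809, M = 680.9000
Σ(x−M)² = 43684.900; s = √(43684.900/9) = 69.6698
CV = 69.6698 / 680.9000 = 0.10232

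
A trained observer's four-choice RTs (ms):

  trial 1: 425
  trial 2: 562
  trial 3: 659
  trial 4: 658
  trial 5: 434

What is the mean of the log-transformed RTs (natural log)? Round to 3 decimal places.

6.287

ln(RT): 6.0521, 6.3315, 6.4907, 6.4892, 6.0730
Σ ln(RT) = 31.4366
Mean = 31.4366/5 = 6.28731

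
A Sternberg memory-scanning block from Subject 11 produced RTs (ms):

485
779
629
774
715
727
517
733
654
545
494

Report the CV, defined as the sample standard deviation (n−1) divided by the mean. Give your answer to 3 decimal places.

0.177

n = 11, Σ = 7052, M = 641.0909
Σ(x−M)² = 128918.909; s = √(128918.909/10) = 113.5425
CV = 113.5425 / 641.0909 = 0.17711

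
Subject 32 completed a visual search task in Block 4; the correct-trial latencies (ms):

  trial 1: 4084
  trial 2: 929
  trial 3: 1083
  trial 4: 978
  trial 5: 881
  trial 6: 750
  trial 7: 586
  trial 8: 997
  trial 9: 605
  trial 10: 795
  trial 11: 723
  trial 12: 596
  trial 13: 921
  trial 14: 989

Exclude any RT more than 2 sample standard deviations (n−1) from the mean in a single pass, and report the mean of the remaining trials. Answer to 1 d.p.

n = 14, ΣRT = 14917, M = 1065.500
Σ(x−M)² = 10155829.50; s = √(10155829.50/13) = 883.865
Cutoffs: 1065.500 ± 2·883.865 → [-702.2, 2833.2]
Outside: 4084 → excluded.
Retained (n=13): Σ = 10833, mean = 10833/13 = 833.308

833.3 ms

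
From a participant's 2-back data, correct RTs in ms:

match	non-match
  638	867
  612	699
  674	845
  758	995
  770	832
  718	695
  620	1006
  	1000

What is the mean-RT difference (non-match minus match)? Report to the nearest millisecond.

M(match) = 4790/7 = 684.286
M(non-match) = 6939/8 = 867.375
Difference = 867.375 − 684.286 = 183.089 ms

183 ms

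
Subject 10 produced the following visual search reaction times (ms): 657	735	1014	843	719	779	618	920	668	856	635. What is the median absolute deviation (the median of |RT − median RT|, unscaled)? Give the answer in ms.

100 ms

Sorted: 618, 635, 657, 668, 719, 735, 779, 843, 856, 920, 1014 → median = 735
|x − 735|: 78, 0, 279, 108, 16, 44, 117, 185, 67, 121, 100
Sorted deviations: 0, 16, 44, 67, 78, 100, 108, 117, 121, 185, 279 → MAD = 100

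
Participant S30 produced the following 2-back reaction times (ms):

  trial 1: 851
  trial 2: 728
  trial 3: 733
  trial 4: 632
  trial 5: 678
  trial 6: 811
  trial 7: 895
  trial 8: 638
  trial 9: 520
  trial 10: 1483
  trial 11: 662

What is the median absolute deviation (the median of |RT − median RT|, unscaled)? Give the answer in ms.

Sorted: 520, 632, 638, 662, 678, 728, 733, 811, 851, 895, 1483 → median = 728
|x − 728|: 123, 0, 5, 96, 50, 83, 167, 90, 208, 755, 66
Sorted deviations: 0, 5, 50, 66, 83, 90, 96, 123, 167, 208, 755 → MAD = 90

90 ms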